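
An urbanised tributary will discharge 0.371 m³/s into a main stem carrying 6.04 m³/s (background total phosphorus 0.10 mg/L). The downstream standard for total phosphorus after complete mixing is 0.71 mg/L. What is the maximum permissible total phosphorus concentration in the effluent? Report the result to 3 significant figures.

At the limit, (Qr·Cr + Qe·Cₑ)/(Qr + Qe) = 0.71:
Cₑ = (6.411·0.71 − 6.040·0.1000) / 0.3710 = 10.64 mg/L.

10.6 mg/L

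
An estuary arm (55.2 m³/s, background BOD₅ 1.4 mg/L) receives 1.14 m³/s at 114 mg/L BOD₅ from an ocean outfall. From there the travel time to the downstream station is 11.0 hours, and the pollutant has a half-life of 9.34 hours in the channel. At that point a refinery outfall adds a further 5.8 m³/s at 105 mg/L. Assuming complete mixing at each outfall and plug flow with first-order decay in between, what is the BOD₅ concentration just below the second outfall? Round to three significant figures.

Conservation of mass: C = (55.20·1.400 + 1.140·114.0) / 56.34 = 207.2/56.34 = 3.678 mg/L; combined flow 56.34 m³/s.
Half-life 9.34 h → k = ln 2 / 9.34 = 0.07421 h⁻¹ = 1.781 d⁻¹.
After decay, C = 3.678 × e^(−kt) = 3.678 × 0.4420 = 1.626 mg/L.
Second outfall: C = (56.34·1.626 + 5.800·105.0)/62.14 = 11.27 mg/L.

11.3 mg/L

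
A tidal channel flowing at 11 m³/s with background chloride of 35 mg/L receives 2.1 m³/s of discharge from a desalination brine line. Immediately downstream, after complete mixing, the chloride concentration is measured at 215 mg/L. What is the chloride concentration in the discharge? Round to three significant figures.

1160 mg/L

Mass balance: 11.00·35.00 + 2.100·Cₑ = 13.10·215.0
→ Cₑ = (13.10·215.0 − 11.00·35.00) / 2.100 = 1158 mg/L.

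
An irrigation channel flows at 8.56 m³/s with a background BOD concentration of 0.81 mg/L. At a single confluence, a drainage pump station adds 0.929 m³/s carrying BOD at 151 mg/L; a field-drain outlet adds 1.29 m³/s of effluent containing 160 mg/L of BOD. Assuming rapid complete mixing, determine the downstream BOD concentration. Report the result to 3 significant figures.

32.8 mg/L

Conservation of mass: C = (8.560·0.8100 + 0.9290·151.0 + 1.290·160.0) / 10.78 = 353.6/10.78 = 32.81 mg/L.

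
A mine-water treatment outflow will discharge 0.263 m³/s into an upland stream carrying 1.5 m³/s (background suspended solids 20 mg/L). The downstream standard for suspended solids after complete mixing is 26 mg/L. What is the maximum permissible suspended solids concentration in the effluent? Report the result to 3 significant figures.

60.2 mg/L

At the limit, (Qr·Cr + Qe·Cₑ)/(Qr + Qe) = 26:
Cₑ = (1.763·26 − 1.500·20.00) / 0.2630 = 60.22 mg/L.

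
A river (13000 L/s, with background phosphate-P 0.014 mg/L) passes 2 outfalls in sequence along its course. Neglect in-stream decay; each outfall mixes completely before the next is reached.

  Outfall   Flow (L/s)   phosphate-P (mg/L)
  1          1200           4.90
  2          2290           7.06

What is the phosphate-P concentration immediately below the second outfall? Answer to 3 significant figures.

1.35 mg/L

After outfall 1: Q = 13000 + 1200 = 14200 L/s; C = (13000·0.01400 + 1200·4.900)/14200 = 0.4269 mg/L.
After outfall 2: Q = 14200 + 2290 = 16490 L/s; C = (14200·0.4269 + 2290·7.060)/16490 = 1.348 mg/L.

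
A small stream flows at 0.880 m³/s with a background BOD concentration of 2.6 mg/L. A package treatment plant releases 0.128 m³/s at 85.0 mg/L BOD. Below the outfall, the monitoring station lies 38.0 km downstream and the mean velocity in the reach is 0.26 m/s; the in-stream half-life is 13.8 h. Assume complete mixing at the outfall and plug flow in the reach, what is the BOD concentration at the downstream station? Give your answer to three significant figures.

Mixed concentration C = ΣQC/ΣQ = (0.8800·2.600 + 0.1280·85.00) / 1.008 = 13.17/1.008 = 13.06 mg/L.
Travel time t = 38.0·1000 / 0.26 = 146200 s = 40.60 h.
Half-life 13.8 h → k = ln 2 / 13.8 = 0.05023 h⁻¹ = 1.205 d⁻¹.
Decay over the reach: 13.06·exp(−kt) = 13.06·0.1301 = 1.700 mg/L.

1.70 mg/L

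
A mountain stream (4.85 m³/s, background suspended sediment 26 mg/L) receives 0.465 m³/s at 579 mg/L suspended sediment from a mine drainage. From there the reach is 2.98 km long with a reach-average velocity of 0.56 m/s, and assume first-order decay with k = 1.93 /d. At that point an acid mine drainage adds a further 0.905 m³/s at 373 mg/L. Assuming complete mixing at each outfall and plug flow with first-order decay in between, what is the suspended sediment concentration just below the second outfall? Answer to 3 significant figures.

Conservation of mass: C = (4.850·26.00 + 0.4650·579.0) / 5.315 = 395.3/5.315 = 74.38 mg/L; combined flow 5.315 m³/s.
Travel time t = 2.98·1000 / 0.56 = 5321 s = 1.478 h.
First-order decay: C = 74.38·exp(−k·t) = 74.38·0.8879 = 66.04 mg/L.
Second outfall: C = (5.315·66.04 + 0.9050·373.0)/6.220 = 110.7 mg/L.

111 mg/L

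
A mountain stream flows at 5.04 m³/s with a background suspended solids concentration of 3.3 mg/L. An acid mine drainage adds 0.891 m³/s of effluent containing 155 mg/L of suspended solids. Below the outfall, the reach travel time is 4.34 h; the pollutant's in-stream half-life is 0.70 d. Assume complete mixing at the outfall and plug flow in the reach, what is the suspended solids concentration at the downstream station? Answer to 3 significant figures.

Mixed concentration C = ΣQC/ΣQ = (5.040·3.300 + 0.8910·155.0) / 5.931 = 154.7/5.931 = 26.09 mg/L.
Half-life 0.70 d → k = ln 2 / 0.70 = 0.9902 d⁻¹.
Applying C = C₀e^(−kt): 26.09 × 0.8361 = 21.81 mg/L.

21.8 mg/L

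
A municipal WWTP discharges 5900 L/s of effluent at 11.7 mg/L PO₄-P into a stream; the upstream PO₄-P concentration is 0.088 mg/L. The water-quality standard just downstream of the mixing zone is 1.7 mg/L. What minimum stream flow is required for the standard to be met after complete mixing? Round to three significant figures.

Set C_mix = 1.7: (Q·0.08800 + 5900·11.70) / (Q + 5900) = 1.7
→ Q = 5900·(11.70 − 1.7)/(1.7 − 0.08800) = 36600 L/s.

36600 L/s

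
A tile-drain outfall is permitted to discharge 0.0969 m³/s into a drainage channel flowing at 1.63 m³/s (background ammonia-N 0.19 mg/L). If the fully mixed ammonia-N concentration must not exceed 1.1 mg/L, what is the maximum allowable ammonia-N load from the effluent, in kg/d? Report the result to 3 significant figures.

137 kg/d

Mass balance at the limit: 1.630·0.1900 + 0.09690·Cₑ = 1.727·1.1 → Cₑ = 16.41 mg/L.
Load = 0.09690 m³/s × 16.41 g/m³ × 86 400 s/d = 137.4 kg/d.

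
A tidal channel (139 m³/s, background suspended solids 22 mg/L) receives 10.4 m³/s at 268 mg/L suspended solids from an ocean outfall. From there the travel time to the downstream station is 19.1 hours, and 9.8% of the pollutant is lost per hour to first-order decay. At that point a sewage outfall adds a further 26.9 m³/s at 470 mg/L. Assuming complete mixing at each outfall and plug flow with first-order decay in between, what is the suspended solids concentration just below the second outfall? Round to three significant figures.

76.3 mg/L

Conservation of mass: C = (139.0·22.00 + 10.40·268.0) / 149.4 = 5845/149.4 = 39.12 mg/L; combined flow 149.4 m³/s.
9.8%/h lost → k = −ln(1 − 0.098) = 0.1031 h⁻¹.
After decay, C = 39.12 × e^(−kt) = 39.12 × 0.1395 = 5.456 mg/L.
At the second outfall, C = (149.4·5.456 + 26.90·470.0) / (149.4 + 26.90) = 76.34 mg/L.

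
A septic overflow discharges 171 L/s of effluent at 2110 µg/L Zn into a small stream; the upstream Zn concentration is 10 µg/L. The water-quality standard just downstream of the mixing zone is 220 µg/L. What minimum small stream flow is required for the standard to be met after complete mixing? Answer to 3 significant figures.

1540 L/s

Set C_mix = 220: (Q·10.00 + 171.0·2110) / (Q + 171.0) = 220
→ Q = 171.0·(2110 − 220)/(220 − 10.00) = 1539 L/s.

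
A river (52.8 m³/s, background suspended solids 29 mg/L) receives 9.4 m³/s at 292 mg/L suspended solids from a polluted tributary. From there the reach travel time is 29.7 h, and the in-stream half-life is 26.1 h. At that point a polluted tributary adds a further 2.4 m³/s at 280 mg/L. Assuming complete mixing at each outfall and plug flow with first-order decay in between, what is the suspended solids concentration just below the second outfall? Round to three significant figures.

Mixed concentration C = ΣQC/ΣQ = (52.80·29.00 + 9.400·292.0) / 62.20 = 4276/62.20 = 68.75 mg/L; combined flow 62.20 m³/s.
Half-life 26.1 h → k = ln 2 / 26.1 = 0.02656 h⁻¹ = 0.6374 d⁻¹.
Decay over the reach: 68.75·exp(−kt) = 68.75·0.4544 = 31.24 mg/L.
Second outfall: C = (62.20·31.24 + 2.400·280.0)/64.60 = 40.48 mg/L.

40.5 mg/L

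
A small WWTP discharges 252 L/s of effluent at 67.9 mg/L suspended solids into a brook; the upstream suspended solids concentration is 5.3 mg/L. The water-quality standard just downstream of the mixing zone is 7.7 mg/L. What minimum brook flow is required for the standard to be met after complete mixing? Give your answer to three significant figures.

6320 L/s

Set C_mix = 7.7: (Q·5.300 + 252.0·67.90) / (Q + 252.0) = 7.7
→ Q = 252.0·(67.90 − 7.7)/(7.7 − 5.300) = 6321 L/s.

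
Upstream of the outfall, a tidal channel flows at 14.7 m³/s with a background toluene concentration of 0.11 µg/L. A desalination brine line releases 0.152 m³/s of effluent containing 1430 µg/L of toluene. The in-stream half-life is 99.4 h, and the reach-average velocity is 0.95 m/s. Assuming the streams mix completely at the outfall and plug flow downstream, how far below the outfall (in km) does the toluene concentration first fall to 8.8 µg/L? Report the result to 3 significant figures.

Conservation of mass: C = (14.70·0.1100 + 0.1520·1430) / 14.85 = 219.0/14.85 = 14.74 µg/L.
Half-life 99.4 h → k = ln 2 / 99.4 = 0.006973 h⁻¹ = 0.1674 d⁻¹.
Set 14.74·exp(−k·t) = 8.8 → t = ln(14.74/8.8)/k = 266400 s = 74.01 h.
Distance = v·t = 0.95·266400 = 253100 m = 253.1 km.

253 km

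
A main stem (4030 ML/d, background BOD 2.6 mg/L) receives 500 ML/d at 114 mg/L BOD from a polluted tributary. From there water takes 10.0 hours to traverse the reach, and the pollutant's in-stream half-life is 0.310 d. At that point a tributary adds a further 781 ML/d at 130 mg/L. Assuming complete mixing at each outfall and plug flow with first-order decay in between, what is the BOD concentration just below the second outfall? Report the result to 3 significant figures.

Conservation of mass: C = (4030·2.600 + 500.0·114.0) / 4530 = 67480/4530 = 14.90 mg/L; combined flow 4530 ML/d.
Half-life 0.310 d → k = ln 2 / 0.310 = 2.236 d⁻¹.
First-order decay: C = 14.90·exp(−k·t) = 14.90·0.3939 = 5.868 mg/L.
At the second outfall, C = (4530·5.868 + 781.0·130.0) / (4530 + 781.0) = 24.12 mg/L.

24.1 mg/L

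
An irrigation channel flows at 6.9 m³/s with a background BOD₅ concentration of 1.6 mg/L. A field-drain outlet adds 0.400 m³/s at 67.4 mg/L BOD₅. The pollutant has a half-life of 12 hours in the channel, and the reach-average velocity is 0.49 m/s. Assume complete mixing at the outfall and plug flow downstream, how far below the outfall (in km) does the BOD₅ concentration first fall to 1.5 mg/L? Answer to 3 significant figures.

Mass balance: C = (6.900·1.600 + 0.4000·67.40) / 7.300 = 38.00/7.300 = 5.205 mg/L.
Half-life 12 h → k = ln 2 / 12 = 0.05776 h⁻¹ = 1.386 d⁻¹.
Set 5.205·exp(−k·t) = 1.5 → t = ln(5.205/1.5)/k = 77550 s = 21.54 h.
Distance = v·t = 0.49·77550 = 38000 m = 38.00 km.

38.0 km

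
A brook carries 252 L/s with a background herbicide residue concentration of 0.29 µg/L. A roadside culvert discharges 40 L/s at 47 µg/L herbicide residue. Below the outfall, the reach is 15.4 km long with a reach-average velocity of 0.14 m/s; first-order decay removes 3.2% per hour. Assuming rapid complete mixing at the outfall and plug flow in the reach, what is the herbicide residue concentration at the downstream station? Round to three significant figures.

Mixed concentration C = ΣQC/ΣQ = (252.0·0.2900 + 40.00·47.00) / 292.0 = 1953/292.0 = 6.689 µg/L.
Travel time t = 15.4·1000 / 0.14 = 110000 s = 30.56 h.
3.2%/h lost → k = −ln(1 − 0.032) = 0.03252 h⁻¹.
After decay, C = 6.689 × e^(−kt) = 6.689 × 0.3702 = 2.476 µg/L.

2.48 µg/L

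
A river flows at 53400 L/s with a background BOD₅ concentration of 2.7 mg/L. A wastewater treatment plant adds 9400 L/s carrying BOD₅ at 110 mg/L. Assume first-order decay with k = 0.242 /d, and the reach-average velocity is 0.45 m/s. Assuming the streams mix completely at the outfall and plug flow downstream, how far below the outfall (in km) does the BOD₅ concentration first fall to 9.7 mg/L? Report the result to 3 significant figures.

Conservation of mass: C = (53400·2.700 + 9400·110.0) / 62800 = 1178000/62800 = 18.76 mg/L.
Set 18.76·exp(−k·t) = 9.7 → t = ln(18.76/9.7)/k = 235500 s = 65.42 h.
Distance = v·t = 0.45·235500 = 106000 m = 106.0 km.

106 km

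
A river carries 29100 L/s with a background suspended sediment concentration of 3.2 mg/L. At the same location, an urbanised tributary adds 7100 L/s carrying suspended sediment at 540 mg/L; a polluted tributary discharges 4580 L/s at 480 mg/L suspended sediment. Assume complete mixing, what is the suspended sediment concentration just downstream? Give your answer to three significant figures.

Mass balance: C = (29100·3.200 + 7100·540.0 + 4580·480.0) / 40780 = 6126000/40780 = 150.2 mg/L.

150 mg/L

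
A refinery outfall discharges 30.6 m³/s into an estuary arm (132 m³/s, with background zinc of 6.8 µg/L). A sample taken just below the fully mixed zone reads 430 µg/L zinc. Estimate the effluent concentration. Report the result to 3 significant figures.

Mass balance: 132.0·6.800 + 30.60·Cₑ = 162.6·430.0
→ Cₑ = (162.6·430.0 − 132.0·6.800) / 30.60 = 2256 µg/L.

2260 µg/L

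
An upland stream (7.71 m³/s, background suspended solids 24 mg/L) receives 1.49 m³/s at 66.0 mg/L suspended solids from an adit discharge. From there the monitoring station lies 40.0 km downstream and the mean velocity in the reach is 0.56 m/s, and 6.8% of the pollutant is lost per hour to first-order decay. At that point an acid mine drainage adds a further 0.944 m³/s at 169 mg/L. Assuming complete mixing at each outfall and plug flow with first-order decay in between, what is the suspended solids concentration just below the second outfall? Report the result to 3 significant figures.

22.6 mg/L

Flow-weighted average: C = (7.710·24.00 + 1.490·66.00) / 9.200 = 283.4/9.200 = 30.80 mg/L; combined flow 9.200 m³/s.
Travel time t = 40.0·1000 / 0.56 = 71430 s = 19.84 h.
6.8%/h lost → k = −ln(1 − 0.068) = 0.07042 h⁻¹.
Applying C = C₀e^(−kt): 30.80 × 0.2473 = 7.616 mg/L.
At the second outfall, C = (9.200·7.616 + 0.9440·169.0) / (9.200 + 0.9440) = 22.63 mg/L.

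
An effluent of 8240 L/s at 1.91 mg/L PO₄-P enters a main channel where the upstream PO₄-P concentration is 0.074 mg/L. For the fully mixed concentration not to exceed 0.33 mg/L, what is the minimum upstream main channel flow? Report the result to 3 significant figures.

Set C_mix = 0.33: (Q·0.07400 + 8240·1.910) / (Q + 8240) = 0.33
→ Q = 8240·(1.910 − 0.33)/(0.33 − 0.07400) = 50860 L/s.

50900 L/s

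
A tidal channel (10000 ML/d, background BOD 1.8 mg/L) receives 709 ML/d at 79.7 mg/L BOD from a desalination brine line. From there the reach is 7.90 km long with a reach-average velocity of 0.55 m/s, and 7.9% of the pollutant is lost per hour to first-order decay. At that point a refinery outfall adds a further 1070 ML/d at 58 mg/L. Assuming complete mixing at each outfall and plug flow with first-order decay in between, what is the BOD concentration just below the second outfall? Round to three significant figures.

Conservation of mass: C = (10000·1.800 + 709.0·79.70) / 10710 = 74510/10710 = 6.957 mg/L; combined flow 10710 ML/d.
Travel time t = 7.90·1000 / 0.55 = 14360 s = 3.990 h.
7.9%/h lost → k = −ln(1 − 0.079) = 0.08230 h⁻¹.
First-order decay: C = 6.957·exp(−k·t) = 6.957·0.7201 = 5.010 mg/L.
Second outfall: C = (10710·5.010 + 1070·58.00)/11780 = 9.824 mg/L.

9.82 mg/L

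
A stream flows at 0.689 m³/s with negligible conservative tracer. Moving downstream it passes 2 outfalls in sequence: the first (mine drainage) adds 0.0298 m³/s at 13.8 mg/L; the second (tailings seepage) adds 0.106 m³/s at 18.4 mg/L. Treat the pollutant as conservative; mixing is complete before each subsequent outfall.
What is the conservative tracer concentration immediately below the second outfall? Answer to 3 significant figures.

Below outfall 1: Q → 0.7188 m³/s, C = (0.6890·0 + 0.02980·13.80)/0.7188 = 0.5721 mg/L.
Below outfall 2: Q → 0.8248 m³/s, C = (0.7188·0.5721 + 0.1060·18.40)/0.8248 = 2.863 mg/L.

2.86 mg/L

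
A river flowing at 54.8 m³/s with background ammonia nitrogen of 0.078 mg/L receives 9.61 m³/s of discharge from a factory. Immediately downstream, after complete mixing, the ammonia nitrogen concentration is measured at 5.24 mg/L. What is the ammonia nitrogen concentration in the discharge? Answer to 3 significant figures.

34.7 mg/L

Mass balance: 54.80·0.07800 + 9.610·Cₑ = 64.41·5.240
→ Cₑ = (64.41·5.240 − 54.80·0.07800) / 9.610 = 34.68 mg/L.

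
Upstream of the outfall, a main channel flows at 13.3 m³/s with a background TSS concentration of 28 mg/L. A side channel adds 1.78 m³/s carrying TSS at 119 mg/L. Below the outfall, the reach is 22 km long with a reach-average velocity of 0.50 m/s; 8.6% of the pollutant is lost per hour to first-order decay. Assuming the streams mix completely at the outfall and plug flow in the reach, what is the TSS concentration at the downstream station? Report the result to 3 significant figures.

12.9 mg/L

Conservation of mass: C = (13.30·28.00 + 1.780·119.0) / 15.08 = 584.2/15.08 = 38.74 mg/L.
Travel time t = 22·1000 / 0.50 = 44000 s = 12.22 h.
8.6%/h lost → k = −ln(1 − 0.086) = 0.08992 h⁻¹.
First-order decay: C = 38.74·exp(−k·t) = 38.74·0.3332 = 12.91 mg/L.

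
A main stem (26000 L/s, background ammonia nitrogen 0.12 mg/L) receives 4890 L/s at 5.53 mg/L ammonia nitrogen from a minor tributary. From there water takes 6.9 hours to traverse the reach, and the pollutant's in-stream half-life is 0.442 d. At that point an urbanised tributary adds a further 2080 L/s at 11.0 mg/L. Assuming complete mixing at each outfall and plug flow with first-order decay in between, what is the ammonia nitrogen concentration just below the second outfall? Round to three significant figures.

Conservation of mass: C = (26000·0.1200 + 4890·5.530) / 30890 = 30160/30890 = 0.9764 mg/L; combined flow 30890 L/s.
Half-life 0.442 d → k = ln 2 / 0.442 = 1.568 d⁻¹.
First-order decay: C = 0.9764·exp(−k·t) = 0.9764·0.6371 = 0.6221 mg/L.
Second outfall: C = (30890·0.6221 + 2080·11.00)/32970 = 1.277 mg/L.

1.28 mg/L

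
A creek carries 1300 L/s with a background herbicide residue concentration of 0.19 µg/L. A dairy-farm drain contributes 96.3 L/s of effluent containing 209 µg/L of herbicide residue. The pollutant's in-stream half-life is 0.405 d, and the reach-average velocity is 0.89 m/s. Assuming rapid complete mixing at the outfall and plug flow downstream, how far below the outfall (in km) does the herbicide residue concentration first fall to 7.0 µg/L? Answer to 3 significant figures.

After mixing, C = (1300·0.1900 + 96.30·209.0) / 1396 = 20370/1396 = 14.59 µg/L.
Half-life 0.405 d → k = ln 2 / 0.405 = 1.711 d⁻¹.
Set 14.59·exp(−k·t) = 7.0 → t = ln(14.59/7.0)/k = 37080 s = 10.30 h.
Distance = v·t = 0.89·37080 = 33000 m = 33.00 km.

33.0 km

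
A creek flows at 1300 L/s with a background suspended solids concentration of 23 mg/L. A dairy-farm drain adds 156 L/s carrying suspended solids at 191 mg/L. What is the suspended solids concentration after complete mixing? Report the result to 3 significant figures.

41.0 mg/L

Mass balance: C = (1300·23.00 + 156.0·191.0) / 1456 = 59700/1456 = 41.00 mg/L.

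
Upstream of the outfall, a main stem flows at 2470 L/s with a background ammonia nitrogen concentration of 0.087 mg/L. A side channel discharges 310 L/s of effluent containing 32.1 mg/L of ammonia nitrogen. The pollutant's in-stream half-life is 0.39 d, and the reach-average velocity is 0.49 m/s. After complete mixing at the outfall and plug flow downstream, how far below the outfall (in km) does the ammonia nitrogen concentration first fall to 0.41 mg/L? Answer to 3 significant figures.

Mixed concentration C = ΣQC/ΣQ = (2470·0.08700 + 310.0·32.10) / 2780 = 10170/2780 = 3.657 mg/L.
Half-life 0.39 d → k = ln 2 / 0.39 = 1.777 d⁻¹.
Set 3.657·exp(−k·t) = 0.41 → t = ln(3.657/0.41)/k = 106400 s = 29.55 h.
Distance = v·t = 0.49·106400 = 52120 m = 52.12 km.

52.1 km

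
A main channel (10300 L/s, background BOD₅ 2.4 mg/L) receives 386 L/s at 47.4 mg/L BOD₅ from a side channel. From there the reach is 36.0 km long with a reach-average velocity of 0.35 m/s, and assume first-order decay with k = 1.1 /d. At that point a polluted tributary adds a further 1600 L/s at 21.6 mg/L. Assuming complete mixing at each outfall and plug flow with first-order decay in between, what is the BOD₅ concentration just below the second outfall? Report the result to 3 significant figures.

3.76 mg/L

After mixing, C = (10300·2.400 + 386.0·47.40) / 10690 = 43020/10690 = 4.025 mg/L; combined flow 10690 L/s.
Travel time t = 36.0·1000 / 0.35 = 102900 s = 28.57 h.
Applying C = C₀e^(−kt): 4.025 × 0.2699 = 1.087 mg/L.
Second outfall: C = (10690·1.087 + 1600·21.60)/12290 = 3.758 mg/L.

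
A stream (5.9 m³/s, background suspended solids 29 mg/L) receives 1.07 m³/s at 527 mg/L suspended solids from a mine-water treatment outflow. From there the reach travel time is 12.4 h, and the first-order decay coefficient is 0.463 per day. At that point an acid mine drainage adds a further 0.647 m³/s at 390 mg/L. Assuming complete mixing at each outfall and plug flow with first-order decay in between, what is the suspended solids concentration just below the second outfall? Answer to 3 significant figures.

Flow-weighted average: C = (5.900·29.00 + 1.070·527.0) / 6.970 = 735.0/6.970 = 105.5 mg/L; combined flow 6.970 m³/s.
Applying C = C₀e^(−kt): 105.5 × 0.7872 = 83.02 mg/L.
At the second outfall, C = (6.970·83.02 + 0.6470·390.0) / (6.970 + 0.6470) = 109.1 mg/L.

109 mg/L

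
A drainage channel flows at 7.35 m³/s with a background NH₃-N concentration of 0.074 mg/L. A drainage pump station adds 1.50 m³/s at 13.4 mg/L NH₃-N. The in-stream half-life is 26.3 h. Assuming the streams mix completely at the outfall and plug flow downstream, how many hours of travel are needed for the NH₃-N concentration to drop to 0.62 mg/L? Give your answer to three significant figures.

After mixing, C = (7.350·0.07400 + 1.500·13.40) / 8.850 = 20.64/8.850 = 2.333 mg/L.
Half-life 26.3 h → k = ln 2 / 26.3 = 0.02636 h⁻¹ = 0.6325 d⁻¹.
2.333·exp(−k·t) = 0.62 → t = ln(2.333/0.62)/k = 181000 s = 50.28 h.

50.3 h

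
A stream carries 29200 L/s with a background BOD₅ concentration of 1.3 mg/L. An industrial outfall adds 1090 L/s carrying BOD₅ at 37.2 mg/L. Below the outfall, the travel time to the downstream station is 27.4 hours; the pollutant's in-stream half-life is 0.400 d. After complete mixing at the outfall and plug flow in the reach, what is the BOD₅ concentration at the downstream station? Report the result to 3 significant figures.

0.358 mg/L

After mixing, C = (29200·1.300 + 1090·37.20) / 30290 = 78510/30290 = 2.592 mg/L.
Half-life 0.400 d → k = ln 2 / 0.400 = 1.733 d⁻¹.
First-order decay: C = 2.592·exp(−k·t) = 2.592·0.1383 = 0.3584 mg/L.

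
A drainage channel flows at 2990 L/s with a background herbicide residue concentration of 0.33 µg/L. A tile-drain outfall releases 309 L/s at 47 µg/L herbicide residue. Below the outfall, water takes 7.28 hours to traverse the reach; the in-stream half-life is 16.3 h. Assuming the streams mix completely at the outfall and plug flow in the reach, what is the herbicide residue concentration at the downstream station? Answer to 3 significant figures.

Mixed concentration C = ΣQC/ΣQ = (2990·0.3300 + 309.0·47.00) / 3299 = 15510/3299 = 4.701 µg/L.
Half-life 16.3 h → k = ln 2 / 16.3 = 0.04252 h⁻¹ = 1.021 d⁻¹.
Applying C = C₀e^(−kt): 4.701 × 0.7338 = 3.450 µg/L.

3.45 µg/L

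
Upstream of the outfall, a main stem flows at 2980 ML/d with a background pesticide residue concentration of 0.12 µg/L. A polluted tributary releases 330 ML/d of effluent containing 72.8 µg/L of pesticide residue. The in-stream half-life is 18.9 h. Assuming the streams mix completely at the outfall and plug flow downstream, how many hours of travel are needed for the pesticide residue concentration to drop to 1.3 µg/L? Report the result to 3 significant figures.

After mixing, C = (2980·0.1200 + 330.0·72.80) / 3310 = 24380/3310 = 7.366 µg/L.
Half-life 18.9 h → k = ln 2 / 18.9 = 0.03667 h⁻¹ = 0.8802 d⁻¹.
7.366·exp(−k·t) = 1.3 → t = ln(7.366/1.3)/k = 170300 s = 47.29 h.

47.3 h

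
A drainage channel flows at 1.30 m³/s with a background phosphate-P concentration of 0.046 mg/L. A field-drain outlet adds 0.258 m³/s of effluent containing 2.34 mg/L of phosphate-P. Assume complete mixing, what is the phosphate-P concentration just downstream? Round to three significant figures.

0.426 mg/L

After mixing, C = (1.300·0.04600 + 0.2580·2.340) / 1.558 = 0.6635/1.558 = 0.4259 mg/L.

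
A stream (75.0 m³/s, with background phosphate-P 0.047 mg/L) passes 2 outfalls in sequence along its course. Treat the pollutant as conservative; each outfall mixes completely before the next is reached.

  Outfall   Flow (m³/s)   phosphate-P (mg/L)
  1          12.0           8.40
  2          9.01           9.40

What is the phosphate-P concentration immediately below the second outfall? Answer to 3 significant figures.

Outfall 1: combined Q = 87.00 m³/s; C = (75.00·0.04700 + 12.00·8.400)/87.00 = 1.199 mg/L.
Outfall 2: combined Q = 96.01 m³/s; C = (87.00·1.199 + 9.010·9.400)/96.01 = 1.969 mg/L.

1.97 mg/L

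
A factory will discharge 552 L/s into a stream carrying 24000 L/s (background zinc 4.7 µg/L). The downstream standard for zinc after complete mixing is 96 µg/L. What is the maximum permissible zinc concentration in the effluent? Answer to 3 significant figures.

4070 µg/L

At the limit, (Qr·Cr + Qe·Cₑ)/(Qr + Qe) = 96:
Cₑ = (24550·96 − 24000·4.700) / 552.0 = 4066 µg/L.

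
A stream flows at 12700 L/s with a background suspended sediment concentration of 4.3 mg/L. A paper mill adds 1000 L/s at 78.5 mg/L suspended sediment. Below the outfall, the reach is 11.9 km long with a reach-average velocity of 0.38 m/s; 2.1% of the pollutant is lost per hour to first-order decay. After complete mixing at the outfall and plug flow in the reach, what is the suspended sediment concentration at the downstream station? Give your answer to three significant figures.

Flow-weighted average: C = (12700·4.300 + 1000·78.50) / 13700 = 133100/13700 = 9.716 mg/L.
Travel time t = 11.9·1000 / 0.38 = 31320 s = 8.699 h.
2.1%/h lost → k = −ln(1 − 0.021) = 0.02122 h⁻¹.
First-order decay: C = 9.716·exp(−k·t) = 9.716·0.8314 = 8.078 mg/L.

8.08 mg/L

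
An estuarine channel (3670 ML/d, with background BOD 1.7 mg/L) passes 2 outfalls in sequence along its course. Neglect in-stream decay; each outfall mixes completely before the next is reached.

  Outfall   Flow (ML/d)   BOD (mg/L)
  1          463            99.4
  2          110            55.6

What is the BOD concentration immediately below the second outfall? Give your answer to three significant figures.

After outfall 1: Q = 3670 + 463.0 = 4133 ML/d; C = (3670·1.700 + 463.0·99.40)/4133 = 12.64 mg/L.
After outfall 2: Q = 4133 + 110.0 = 4243 ML/d; C = (4133·12.64 + 110.0·55.60)/4243 = 13.76 mg/L.

13.8 mg/L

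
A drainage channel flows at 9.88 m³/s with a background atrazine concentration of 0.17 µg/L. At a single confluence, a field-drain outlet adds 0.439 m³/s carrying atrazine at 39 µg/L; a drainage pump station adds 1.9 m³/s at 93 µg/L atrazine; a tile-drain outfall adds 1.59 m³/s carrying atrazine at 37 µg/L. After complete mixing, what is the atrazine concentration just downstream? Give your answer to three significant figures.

Flow-weighted average: C = (9.880·0.1700 + 0.4390·39.00 + 1.900·93.00 + 1.590·37.00) / 13.81 = 254.3/13.81 = 18.42 µg/L.

18.4 µg/L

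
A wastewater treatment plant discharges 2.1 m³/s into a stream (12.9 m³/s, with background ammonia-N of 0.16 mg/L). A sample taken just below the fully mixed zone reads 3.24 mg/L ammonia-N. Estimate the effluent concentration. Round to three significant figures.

22.2 mg/L

Mass balance: 12.90·0.1600 + 2.100·Cₑ = 15.00·3.240
→ Cₑ = (15.00·3.240 − 12.90·0.1600) / 2.100 = 22.16 mg/L.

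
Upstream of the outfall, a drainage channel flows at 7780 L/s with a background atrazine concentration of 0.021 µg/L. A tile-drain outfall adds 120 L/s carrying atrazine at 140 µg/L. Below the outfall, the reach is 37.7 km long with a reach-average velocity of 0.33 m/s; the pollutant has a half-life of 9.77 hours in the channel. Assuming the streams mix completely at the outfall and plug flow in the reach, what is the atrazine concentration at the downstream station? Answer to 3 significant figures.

Flow-weighted average: C = (7780·0.02100 + 120.0·140.0) / 7900 = 16960/7900 = 2.147 µg/L.
Travel time t = 37.7·1000 / 0.33 = 114200 s = 31.73 h.
Half-life 9.77 h → k = ln 2 / 9.77 = 0.07095 h⁻¹ = 1.703 d⁻¹.
After decay, C = 2.147 × e^(−kt) = 2.147 × 0.1053 = 0.2260 µg/L.

0.226 µg/L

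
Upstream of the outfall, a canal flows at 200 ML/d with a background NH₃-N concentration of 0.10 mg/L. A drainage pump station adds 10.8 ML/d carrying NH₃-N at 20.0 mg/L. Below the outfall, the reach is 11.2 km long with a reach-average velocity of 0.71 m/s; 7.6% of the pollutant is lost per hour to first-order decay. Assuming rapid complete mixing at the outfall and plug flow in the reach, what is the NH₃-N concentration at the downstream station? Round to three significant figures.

Mass balance: C = (200.0·0.1000 + 10.80·20.00) / 210.8 = 236.0/210.8 = 1.120 mg/L.
Travel time t = 11.2·1000 / 0.71 = 15770 s = 4.382 h.
7.6%/h lost → k = −ln(1 − 0.076) = 0.07904 h⁻¹.
After decay, C = 1.120 × e^(−kt) = 1.120 × 0.7073 = 0.7918 mg/L.

0.792 mg/L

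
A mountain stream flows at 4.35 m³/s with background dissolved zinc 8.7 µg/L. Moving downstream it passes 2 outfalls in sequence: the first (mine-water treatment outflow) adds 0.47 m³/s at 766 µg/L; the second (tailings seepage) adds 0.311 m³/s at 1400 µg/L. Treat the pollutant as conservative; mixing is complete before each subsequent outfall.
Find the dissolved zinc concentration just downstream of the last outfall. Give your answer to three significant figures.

162 µg/L

Below outfall 1: Q → 4.820 m³/s, C = (4.350·8.700 + 0.4700·766.0)/4.820 = 82.54 µg/L.
Below outfall 2: Q → 5.131 m³/s, C = (4.820·82.54 + 0.3110·1400)/5.131 = 162.4 µg/L.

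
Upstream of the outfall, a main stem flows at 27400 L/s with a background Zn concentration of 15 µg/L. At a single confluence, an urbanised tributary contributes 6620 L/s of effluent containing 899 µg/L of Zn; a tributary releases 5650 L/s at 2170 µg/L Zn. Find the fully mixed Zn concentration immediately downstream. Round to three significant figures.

Mixed concentration C = ΣQC/ΣQ = (27400·15.00 + 6620·899.0 + 5650·2170) / 39670 = 18620000/39670 = 469.4 µg/L.

469 µg/L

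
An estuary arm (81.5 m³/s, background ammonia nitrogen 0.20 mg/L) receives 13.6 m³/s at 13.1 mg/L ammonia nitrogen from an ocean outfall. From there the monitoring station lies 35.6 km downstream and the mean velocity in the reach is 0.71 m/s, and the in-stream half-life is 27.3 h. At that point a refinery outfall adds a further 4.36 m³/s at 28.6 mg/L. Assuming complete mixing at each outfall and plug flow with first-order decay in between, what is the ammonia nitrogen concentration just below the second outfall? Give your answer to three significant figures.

After mixing, C = (81.50·0.2000 + 13.60·13.10) / 95.10 = 194.5/95.10 = 2.045 mg/L; combined flow 95.10 m³/s.
Travel time t = 35.6·1000 / 0.71 = 50140 s = 13.93 h.
Half-life 27.3 h → k = ln 2 / 27.3 = 0.02539 h⁻¹ = 0.6094 d⁻¹.
After decay, C = 2.045 × e^(−kt) = 2.045 × 0.7021 = 1.436 mg/L.
At the second outfall, C = (95.10·1.436 + 4.360·28.60) / (95.10 + 4.360) = 2.627 mg/L.

2.63 mg/L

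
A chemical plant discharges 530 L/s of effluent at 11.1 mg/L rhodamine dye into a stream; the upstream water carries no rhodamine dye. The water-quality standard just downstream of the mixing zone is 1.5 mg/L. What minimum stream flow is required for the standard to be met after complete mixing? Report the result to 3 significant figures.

3390 L/s

Set C_mix = 1.5: (Q·0 + 530.0·11.10) / (Q + 530.0) = 1.5
→ Q = 530.0·(11.10 − 1.5)/(1.5 − 0) = 3392 L/s.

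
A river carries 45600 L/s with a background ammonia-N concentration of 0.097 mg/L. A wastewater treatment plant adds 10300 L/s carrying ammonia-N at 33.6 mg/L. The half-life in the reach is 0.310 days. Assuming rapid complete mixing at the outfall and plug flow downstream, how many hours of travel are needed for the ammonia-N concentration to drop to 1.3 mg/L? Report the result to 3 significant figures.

16.9 h

Conservation of mass: C = (45600·0.09700 + 10300·33.60) / 55900 = 350500/55900 = 6.270 mg/L.
Half-life 0.310 d → k = ln 2 / 0.310 = 2.236 d⁻¹.
6.270·exp(−k·t) = 1.3 → t = ln(6.270/1.3)/k = 60800 s = 16.89 h.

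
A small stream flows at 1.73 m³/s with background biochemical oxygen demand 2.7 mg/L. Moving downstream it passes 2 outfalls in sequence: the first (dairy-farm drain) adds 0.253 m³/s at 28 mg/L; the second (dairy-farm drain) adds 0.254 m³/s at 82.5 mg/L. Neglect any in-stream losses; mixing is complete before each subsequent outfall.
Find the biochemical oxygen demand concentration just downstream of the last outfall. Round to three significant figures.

After outfall 1: Q = 1.730 + 0.2530 = 1.983 m³/s; C = (1.730·2.700 + 0.2530·28.00)/1.983 = 5.928 mg/L.
After outfall 2: Q = 1.983 + 0.2540 = 2.237 m³/s; C = (1.983·5.928 + 0.2540·82.50)/2.237 = 14.62 mg/L.

14.6 mg/L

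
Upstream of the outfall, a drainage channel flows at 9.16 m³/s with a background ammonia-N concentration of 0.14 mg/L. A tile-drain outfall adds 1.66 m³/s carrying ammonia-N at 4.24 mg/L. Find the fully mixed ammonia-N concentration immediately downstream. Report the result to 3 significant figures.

Flow-weighted average: C = (9.160·0.1400 + 1.660·4.240) / 10.82 = 8.321/10.82 = 0.7690 mg/L.

0.769 mg/L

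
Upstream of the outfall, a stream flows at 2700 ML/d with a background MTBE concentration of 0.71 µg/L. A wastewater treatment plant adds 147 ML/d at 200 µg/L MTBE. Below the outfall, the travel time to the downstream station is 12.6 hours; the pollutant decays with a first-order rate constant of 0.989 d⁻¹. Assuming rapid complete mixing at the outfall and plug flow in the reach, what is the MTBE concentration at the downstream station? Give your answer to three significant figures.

6.54 µg/L

Flow-weighted average: C = (2700·0.7100 + 147.0·200.0) / 2847 = 31320/2847 = 11.00 µg/L.
First-order decay: C = 11.00·exp(−k·t) = 11.00·0.5950 = 6.545 µg/L.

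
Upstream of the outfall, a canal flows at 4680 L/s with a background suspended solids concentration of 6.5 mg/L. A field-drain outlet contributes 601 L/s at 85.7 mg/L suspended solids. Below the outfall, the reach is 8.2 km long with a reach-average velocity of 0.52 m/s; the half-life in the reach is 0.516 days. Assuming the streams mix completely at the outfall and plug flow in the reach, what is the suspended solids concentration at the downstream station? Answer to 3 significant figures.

After mixing, C = (4680·6.500 + 601.0·85.70) / 5281 = 81930/5281 = 15.51 mg/L.
Travel time t = 8.2·1000 / 0.52 = 15770 s = 4.380 h.
Half-life 0.516 d → k = ln 2 / 0.516 = 1.343 d⁻¹.
After decay, C = 15.51 × e^(−kt) = 15.51 × 0.7826 = 12.14 mg/L.

12.1 mg/L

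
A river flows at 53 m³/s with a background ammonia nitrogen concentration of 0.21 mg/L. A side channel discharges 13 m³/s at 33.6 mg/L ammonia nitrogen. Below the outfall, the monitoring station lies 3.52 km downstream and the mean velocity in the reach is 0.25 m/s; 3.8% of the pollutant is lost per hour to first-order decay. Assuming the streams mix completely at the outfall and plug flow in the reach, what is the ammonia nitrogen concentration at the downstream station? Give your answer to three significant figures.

Mixed concentration C = ΣQC/ΣQ = (53.00·0.2100 + 13.00·33.60) / 66.00 = 447.9/66.00 = 6.787 mg/L.
Travel time t = 3.52·1000 / 0.25 = 14080 s = 3.911 h.
3.8%/h lost → k = −ln(1 − 0.038) = 0.03874 h⁻¹.
After decay, C = 6.787 × e^(−kt) = 6.787 × 0.8594 = 5.833 mg/L.

5.83 mg/L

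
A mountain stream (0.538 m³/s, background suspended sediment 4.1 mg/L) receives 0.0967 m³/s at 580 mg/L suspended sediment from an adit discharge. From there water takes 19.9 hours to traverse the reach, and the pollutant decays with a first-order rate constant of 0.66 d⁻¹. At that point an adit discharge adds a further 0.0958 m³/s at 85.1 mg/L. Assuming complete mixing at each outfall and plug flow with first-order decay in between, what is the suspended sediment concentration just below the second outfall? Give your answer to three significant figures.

57.3 mg/L

Flow-weighted average: C = (0.5380·4.100 + 0.09670·580.0) / 0.6347 = 58.29/0.6347 = 91.84 mg/L; combined flow 0.6347 m³/s.
First-order decay: C = 91.84·exp(−k·t) = 91.84·0.5785 = 53.13 mg/L.
At the second outfall, C = (0.6347·53.13 + 0.09580·85.10) / (0.6347 + 0.09580) = 57.33 mg/L.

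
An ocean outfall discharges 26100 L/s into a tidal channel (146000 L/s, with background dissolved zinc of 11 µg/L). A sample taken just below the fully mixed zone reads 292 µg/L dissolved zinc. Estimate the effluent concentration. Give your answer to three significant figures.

Mass balance: 146000·11.00 + 26100·Cₑ = 172100·292.0
→ Cₑ = (172100·292.0 − 146000·11.00) / 26100 = 1864 µg/L.

1860 µg/L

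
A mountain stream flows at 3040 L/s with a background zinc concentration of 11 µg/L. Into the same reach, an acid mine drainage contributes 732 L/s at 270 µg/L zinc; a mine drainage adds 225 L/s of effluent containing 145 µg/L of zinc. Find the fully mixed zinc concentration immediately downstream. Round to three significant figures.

Mass balance: C = (3040·11.00 + 732.0·270.0 + 225.0·145.0) / 3997 = 263700/3997 = 65.98 µg/L.

66.0 µg/L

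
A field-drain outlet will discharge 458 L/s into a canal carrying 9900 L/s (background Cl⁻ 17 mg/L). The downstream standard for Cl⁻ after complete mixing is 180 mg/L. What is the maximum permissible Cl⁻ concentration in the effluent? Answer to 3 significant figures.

At the limit, (Qr·Cr + Qe·Cₑ)/(Qr + Qe) = 180:
Cₑ = (10360·180 − 9900·17.00) / 458.0 = 3703 mg/L.

3700 mg/L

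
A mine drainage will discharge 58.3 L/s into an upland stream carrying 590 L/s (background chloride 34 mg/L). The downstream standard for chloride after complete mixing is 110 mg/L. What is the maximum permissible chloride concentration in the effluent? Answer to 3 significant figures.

At the limit, (Qr·Cr + Qe·Cₑ)/(Qr + Qe) = 110:
Cₑ = (648.3·110 − 590.0·34.00) / 58.30 = 879.1 mg/L.

879 mg/L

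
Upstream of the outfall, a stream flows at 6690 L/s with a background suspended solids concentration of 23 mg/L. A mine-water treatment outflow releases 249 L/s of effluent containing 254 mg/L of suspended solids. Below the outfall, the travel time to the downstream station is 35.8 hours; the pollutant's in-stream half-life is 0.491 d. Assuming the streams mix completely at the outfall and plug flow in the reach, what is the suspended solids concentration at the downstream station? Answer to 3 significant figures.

Mass balance: C = (6690·23.00 + 249.0·254.0) / 6939 = 217100/6939 = 31.29 mg/L.
Half-life 0.491 d → k = ln 2 / 0.491 = 1.412 d⁻¹.
Decay over the reach: 31.29·exp(−kt) = 31.29·0.1217 = 3.809 mg/L.

3.81 mg/L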